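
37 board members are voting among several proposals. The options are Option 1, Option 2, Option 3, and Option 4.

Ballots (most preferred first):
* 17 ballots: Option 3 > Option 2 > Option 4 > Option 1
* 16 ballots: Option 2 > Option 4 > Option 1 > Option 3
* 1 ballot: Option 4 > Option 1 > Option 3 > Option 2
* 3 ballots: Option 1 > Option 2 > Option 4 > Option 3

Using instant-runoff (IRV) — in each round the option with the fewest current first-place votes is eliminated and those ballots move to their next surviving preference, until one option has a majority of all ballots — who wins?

Round 1: Option 1 3, Option 2 16, Option 3 17, Option 4 1. Option 4 eliminated.
Round 2: Option 1 4, Option 2 16, Option 3 17. Option 1 eliminated.
Round 3: Option 2 19, Option 3 18. Option 2 has a majority (≥19).

Option 2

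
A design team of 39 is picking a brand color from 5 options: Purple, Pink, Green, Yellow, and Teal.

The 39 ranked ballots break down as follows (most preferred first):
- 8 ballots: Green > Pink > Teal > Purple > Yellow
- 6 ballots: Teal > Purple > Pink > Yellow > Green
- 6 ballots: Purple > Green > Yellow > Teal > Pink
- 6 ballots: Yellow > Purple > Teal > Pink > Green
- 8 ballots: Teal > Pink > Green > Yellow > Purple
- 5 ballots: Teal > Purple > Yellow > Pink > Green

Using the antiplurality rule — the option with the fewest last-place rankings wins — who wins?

Teal

Last-place votes: Purple 8, Pink 6, Green 17, Yellow 8, Teal 0.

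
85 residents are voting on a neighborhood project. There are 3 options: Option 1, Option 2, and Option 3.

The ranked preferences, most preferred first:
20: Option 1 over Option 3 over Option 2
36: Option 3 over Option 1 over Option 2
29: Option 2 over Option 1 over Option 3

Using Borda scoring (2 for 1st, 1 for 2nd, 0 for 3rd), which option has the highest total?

Option 1

Option 1: 20×2 + 36×1 + 29×1 = 105
Option 2: 20×0 + 36×0 + 29×2 = 58
Option 3: 20×1 + 36×2 + 29×0 = 92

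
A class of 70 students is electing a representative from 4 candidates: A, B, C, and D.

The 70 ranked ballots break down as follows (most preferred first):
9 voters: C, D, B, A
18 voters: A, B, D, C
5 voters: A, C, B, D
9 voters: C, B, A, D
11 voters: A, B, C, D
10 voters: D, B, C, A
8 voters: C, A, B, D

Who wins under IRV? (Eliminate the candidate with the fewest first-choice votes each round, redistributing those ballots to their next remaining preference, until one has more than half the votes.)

C

Round 1: A 34, B 0, C 26, D 10. B eliminated.
Round 2: A 34, C 26, D 10. D eliminated.
Round 3: A 34, C 36. C has a majority (≥36).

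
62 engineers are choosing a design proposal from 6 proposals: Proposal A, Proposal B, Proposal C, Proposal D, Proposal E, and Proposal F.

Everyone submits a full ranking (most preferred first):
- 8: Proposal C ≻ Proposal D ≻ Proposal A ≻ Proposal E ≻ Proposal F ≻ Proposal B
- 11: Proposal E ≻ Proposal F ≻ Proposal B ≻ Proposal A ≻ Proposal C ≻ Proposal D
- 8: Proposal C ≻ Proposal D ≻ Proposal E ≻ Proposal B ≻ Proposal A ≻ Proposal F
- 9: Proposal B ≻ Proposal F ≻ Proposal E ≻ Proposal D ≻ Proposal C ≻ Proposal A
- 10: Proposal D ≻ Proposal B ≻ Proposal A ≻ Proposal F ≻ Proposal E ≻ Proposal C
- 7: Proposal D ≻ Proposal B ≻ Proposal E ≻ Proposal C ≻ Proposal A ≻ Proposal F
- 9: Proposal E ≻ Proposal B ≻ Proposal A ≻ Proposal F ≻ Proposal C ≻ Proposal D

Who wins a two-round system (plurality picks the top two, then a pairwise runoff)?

Proposal D

Round 1 first-place votes: Proposal A 0, Proposal B 9, Proposal C 16, Proposal D 17, Proposal E 20, Proposal F 0. Proposal E and Proposal D advance.
Runoff: Proposal E is ranked above Proposal D on 29 ballots, Proposal D above Proposal E on 33.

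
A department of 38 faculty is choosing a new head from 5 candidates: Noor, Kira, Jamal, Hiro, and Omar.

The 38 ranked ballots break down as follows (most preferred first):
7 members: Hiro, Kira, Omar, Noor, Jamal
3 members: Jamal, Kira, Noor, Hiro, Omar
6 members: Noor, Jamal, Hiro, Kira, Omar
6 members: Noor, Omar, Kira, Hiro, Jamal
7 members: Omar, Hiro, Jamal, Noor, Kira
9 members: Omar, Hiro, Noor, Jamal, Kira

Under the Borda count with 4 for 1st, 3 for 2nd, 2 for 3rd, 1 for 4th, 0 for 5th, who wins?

Noor: 7×1 + 3×2 + 6×4 + 6×4 + 7×1 + 9×2 = 86
Kira: 7×3 + 3×3 + 6×1 + 6×2 + 7×0 + 9×0 = 48
Jamal: 7×0 + 3×4 + 6×3 + 6×0 + 7×2 + 9×1 = 53
Hiro: 7×4 + 3×1 + 6×2 + 6×1 + 7×3 + 9×3 = 97
Omar: 7×2 + 3×0 + 6×0 + 6×3 + 7×4 + 9×4 = 96

Hiro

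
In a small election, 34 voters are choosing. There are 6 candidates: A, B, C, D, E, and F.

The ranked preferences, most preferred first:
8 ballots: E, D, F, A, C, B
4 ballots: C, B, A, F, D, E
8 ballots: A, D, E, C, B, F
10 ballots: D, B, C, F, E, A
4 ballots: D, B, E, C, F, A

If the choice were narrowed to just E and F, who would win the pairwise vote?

E is ranked above F on 20 ballots; F above E on 14.

E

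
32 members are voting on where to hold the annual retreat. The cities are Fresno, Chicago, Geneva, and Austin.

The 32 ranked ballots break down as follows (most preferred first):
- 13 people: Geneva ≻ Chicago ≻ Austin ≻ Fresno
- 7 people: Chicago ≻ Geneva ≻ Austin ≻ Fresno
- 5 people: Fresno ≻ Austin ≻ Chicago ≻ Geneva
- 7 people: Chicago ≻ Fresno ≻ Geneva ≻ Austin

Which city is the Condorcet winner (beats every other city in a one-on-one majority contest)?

Chicago vs Fresno: 27–5
Chicago vs Geneva: 19–13
Chicago vs Austin: 27–5
Chicago beats every other city.

Chicago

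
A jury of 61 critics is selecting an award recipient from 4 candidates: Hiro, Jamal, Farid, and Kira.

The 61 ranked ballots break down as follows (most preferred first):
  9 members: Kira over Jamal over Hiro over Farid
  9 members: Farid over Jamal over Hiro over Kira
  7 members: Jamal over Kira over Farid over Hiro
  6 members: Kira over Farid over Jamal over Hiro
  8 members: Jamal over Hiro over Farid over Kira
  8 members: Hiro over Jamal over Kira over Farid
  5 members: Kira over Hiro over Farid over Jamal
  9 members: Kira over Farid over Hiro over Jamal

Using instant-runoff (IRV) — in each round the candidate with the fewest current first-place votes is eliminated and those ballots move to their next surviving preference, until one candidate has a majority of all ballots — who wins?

Round 1: Hiro 8, Jamal 15, Farid 9, Kira 29. Hiro eliminated.
Round 2: Jamal 23, Farid 9, Kira 29. Farid eliminated.
Round 3: Jamal 32, Kira 29. Jamal has a majority (≥31).

Jamal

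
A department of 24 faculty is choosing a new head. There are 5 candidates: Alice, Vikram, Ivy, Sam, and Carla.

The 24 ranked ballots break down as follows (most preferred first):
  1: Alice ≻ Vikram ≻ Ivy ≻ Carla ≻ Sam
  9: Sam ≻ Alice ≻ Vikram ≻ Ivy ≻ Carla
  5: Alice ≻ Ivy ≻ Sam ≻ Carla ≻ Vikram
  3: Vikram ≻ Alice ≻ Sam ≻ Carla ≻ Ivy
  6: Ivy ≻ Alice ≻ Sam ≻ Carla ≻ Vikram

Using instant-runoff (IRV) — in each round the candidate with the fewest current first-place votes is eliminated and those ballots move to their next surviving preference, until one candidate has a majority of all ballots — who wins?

Round 1: Alice 6, Vikram 3, Ivy 6, Sam 9, Carla 0. Carla eliminated.
Round 2: Alice 6, Vikram 3, Ivy 6, Sam 9. Vikram eliminated.
Round 3: Alice 9, Ivy 6, Sam 9. Ivy eliminated.
Round 4: Alice 15, Sam 9. Alice has a majority (≥13).

Alice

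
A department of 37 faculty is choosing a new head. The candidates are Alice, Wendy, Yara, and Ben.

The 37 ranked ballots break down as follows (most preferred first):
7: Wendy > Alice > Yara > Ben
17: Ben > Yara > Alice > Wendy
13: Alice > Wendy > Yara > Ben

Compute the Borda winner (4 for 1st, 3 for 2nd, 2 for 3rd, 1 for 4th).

Alice

Alice: 7×3 + 17×2 + 13×4 = 107
Wendy: 7×4 + 17×1 + 13×3 = 84
Yara: 7×2 + 17×3 + 13×2 = 91
Ben: 7×1 + 17×4 + 13×1 = 88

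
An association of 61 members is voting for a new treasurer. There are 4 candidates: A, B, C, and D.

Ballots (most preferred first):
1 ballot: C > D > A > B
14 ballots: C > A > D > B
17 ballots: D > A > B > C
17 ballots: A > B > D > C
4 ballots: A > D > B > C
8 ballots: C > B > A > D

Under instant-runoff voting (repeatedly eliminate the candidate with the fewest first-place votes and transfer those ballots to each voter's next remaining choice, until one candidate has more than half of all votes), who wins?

A

Round 1: A 21, B 0, C 23, D 17. B eliminated.
Round 2: A 21, C 23, D 17. D eliminated.
Round 3: A 38, C 23. A has a majority (≥31).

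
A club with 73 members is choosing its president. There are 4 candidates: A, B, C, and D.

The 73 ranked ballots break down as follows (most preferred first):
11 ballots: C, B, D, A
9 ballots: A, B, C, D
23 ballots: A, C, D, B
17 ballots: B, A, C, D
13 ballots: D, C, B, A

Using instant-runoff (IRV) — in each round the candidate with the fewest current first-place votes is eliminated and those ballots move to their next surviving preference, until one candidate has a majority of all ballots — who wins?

B

Round 1: A 32, B 17, C 11, D 13. C eliminated.
Round 2: A 32, B 28, D 13. D eliminated.
Round 3: A 32, B 41. B has a majority (≥37).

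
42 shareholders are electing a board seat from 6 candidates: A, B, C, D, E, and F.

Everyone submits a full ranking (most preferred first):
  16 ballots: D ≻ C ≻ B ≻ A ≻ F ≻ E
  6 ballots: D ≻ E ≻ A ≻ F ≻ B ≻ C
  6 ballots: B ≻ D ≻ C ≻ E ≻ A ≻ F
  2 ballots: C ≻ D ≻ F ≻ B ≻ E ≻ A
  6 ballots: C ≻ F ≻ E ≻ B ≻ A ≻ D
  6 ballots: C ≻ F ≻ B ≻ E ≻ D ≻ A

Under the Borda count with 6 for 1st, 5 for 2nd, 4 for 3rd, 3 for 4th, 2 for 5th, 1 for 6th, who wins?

C

A: 16×3 + 6×4 + 6×2 + 2×1 + 6×2 + 6×1 = 104
B: 16×4 + 6×2 + 6×6 + 2×3 + 6×3 + 6×4 = 160
C: 16×5 + 6×1 + 6×4 + 2×6 + 6×6 + 6×6 = 194
D: 16×6 + 6×6 + 6×5 + 2×5 + 6×1 + 6×2 = 190
E: 16×1 + 6×5 + 6×3 + 2×2 + 6×4 + 6×3 = 110
F: 16×2 + 6×3 + 6×1 + 2×4 + 6×5 + 6×5 = 124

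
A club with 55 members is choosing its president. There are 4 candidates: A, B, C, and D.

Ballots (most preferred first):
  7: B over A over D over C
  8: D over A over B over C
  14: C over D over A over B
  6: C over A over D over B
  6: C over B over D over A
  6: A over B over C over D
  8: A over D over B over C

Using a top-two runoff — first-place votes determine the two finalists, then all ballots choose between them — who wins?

Round 1 first-place votes: A 14, B 7, C 26, D 8. C and A advance.
Runoff: C is ranked above A on 26 ballots, A above C on 29.

A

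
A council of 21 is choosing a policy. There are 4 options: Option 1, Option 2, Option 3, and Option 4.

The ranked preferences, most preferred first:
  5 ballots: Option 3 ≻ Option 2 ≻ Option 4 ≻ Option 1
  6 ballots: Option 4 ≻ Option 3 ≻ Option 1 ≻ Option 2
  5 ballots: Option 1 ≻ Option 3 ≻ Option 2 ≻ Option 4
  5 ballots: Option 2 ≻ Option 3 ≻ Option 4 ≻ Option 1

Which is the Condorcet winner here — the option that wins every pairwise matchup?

Option 3

Option 3 vs Option 1: 16–5
Option 3 vs Option 2: 16–5
Option 3 vs Option 4: 15–6
Option 3 beats every other option.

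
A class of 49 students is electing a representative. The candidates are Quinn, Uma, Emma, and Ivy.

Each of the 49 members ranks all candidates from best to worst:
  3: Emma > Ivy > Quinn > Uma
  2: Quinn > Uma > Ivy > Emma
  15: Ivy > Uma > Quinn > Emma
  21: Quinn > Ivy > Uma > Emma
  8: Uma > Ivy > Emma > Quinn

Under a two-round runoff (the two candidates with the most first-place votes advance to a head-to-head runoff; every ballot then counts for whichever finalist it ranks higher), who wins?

Ivy

Round 1 first-place votes: Quinn 23, Uma 8, Emma 3, Ivy 15. Quinn and Ivy advance.
Runoff: Quinn is ranked above Ivy on 23 ballots, Ivy above Quinn on 26.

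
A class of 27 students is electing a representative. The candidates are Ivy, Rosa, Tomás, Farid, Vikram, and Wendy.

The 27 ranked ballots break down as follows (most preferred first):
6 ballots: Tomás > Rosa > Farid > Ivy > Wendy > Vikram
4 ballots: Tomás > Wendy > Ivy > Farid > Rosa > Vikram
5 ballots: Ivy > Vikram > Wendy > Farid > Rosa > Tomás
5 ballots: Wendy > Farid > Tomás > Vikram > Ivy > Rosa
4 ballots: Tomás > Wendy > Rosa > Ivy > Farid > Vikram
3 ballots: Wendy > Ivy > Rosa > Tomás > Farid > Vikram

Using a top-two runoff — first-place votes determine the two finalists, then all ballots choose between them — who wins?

Round 1 first-place votes: Ivy 5, Rosa 0, Tomás 14, Farid 0, Vikram 0, Wendy 8. Tomás and Wendy advance.
Runoff: Tomás is ranked above Wendy on 14 ballots, Wendy above Tomás on 13.

Tomás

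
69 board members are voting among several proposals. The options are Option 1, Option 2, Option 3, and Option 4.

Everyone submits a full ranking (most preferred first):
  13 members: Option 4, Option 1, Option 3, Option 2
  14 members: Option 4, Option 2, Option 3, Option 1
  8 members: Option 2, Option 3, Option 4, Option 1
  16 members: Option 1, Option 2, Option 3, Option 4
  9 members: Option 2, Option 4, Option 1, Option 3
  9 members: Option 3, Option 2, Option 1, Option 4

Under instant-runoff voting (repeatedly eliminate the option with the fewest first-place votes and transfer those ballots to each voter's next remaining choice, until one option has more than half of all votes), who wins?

Round 1: Option 1 16, Option 2 17, Option 3 9, Option 4 27. Option 3 eliminated.
Round 2: Option 1 16, Option 2 26, Option 4 27. Option 1 eliminated.
Round 3: Option 2 42, Option 4 27. Option 2 has a majority (≥35).

Option 2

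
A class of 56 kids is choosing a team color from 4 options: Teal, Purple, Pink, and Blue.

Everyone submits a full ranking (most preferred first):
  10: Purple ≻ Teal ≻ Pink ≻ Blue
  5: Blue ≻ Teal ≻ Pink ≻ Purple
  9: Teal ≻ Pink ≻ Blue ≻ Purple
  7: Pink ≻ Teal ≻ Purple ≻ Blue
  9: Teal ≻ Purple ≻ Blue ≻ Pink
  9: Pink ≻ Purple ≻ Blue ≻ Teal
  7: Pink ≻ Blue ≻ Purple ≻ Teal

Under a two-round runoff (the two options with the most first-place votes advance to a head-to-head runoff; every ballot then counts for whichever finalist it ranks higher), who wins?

Round 1 first-place votes: Teal 18, Purple 10, Pink 23, Blue 5. Pink and Teal advance.
Runoff: Pink is ranked above Teal on 23 ballots, Teal above Pink on 33.

Teal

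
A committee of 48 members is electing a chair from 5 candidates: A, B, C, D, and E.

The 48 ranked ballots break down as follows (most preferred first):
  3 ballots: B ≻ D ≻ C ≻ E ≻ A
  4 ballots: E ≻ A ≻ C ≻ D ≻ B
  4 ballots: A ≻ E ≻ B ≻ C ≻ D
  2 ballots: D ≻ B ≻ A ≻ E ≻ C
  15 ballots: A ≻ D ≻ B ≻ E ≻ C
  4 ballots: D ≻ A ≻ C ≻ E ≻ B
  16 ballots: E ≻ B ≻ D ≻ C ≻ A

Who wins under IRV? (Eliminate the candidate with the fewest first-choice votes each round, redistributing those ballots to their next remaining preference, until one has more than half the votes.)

A

Round 1: A 19, B 3, C 0, D 6, E 20. C eliminated.
Round 2: A 19, B 3, D 6, E 20. B eliminated.
Round 3: A 19, D 9, E 20. D eliminated.
Round 4: A 25, E 23. A has a majority (≥25).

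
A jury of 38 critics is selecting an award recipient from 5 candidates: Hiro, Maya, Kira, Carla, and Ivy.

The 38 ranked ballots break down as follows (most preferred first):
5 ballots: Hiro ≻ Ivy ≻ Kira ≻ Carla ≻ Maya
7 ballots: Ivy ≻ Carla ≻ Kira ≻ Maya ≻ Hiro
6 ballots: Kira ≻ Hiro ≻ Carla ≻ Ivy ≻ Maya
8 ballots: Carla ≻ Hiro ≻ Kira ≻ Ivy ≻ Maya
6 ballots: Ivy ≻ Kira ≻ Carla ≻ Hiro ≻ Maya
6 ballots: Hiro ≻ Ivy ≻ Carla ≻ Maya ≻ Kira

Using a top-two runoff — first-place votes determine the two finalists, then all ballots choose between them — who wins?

Hiro

Round 1 first-place votes: Hiro 11, Maya 0, Kira 6, Carla 8, Ivy 13. Ivy and Hiro advance.
Runoff: Ivy is ranked above Hiro on 13 ballots, Hiro above Ivy on 25.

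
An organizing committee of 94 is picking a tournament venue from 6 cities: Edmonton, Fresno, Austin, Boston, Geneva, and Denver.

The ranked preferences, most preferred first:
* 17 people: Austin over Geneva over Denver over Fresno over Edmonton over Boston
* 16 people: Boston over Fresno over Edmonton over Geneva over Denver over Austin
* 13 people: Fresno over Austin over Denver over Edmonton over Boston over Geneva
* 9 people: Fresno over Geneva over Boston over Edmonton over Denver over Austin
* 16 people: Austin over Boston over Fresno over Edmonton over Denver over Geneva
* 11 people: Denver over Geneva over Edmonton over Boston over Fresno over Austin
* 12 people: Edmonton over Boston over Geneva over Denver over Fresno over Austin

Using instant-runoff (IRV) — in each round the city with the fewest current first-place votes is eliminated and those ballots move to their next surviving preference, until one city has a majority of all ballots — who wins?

Round 1: Edmonton 12, Fresno 22, Austin 33, Boston 16, Geneva 0, Denver 11. Geneva eliminated.
Round 2: Edmonton 12, Fresno 22, Austin 33, Boston 16, Denver 11. Denver eliminated.
Round 3: Edmonton 23, Fresno 22, Austin 33, Boston 16. Boston eliminated.
Round 4: Edmonton 23, Fresno 38, Austin 33. Edmonton eliminated.
Round 5: Fresno 61, Austin 33. Fresno has a majority (≥48).

Fresno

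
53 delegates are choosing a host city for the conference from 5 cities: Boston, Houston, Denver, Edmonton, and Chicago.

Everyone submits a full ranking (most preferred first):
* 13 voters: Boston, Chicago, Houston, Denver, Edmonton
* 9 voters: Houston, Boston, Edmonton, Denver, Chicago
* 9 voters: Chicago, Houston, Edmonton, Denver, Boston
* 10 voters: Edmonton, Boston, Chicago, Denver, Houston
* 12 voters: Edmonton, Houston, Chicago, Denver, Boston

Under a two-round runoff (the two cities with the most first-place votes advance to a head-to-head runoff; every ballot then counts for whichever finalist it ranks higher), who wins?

Edmonton

Round 1 first-place votes: Boston 13, Houston 9, Denver 0, Edmonton 22, Chicago 9. Edmonton and Boston advance.
Runoff: Edmonton is ranked above Boston on 31 ballots, Boston above Edmonton on 22.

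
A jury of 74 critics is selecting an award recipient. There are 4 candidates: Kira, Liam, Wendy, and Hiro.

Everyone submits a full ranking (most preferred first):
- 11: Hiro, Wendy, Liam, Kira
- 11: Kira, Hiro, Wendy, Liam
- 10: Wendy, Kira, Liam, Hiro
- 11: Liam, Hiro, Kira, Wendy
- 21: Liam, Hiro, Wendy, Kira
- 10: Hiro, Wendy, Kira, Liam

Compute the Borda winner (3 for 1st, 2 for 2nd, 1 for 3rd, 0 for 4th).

Hiro

Kira: 11×0 + 11×3 + 10×2 + 11×1 + 21×0 + 10×1 = 74
Liam: 11×1 + 11×0 + 10×1 + 11×3 + 21×3 + 10×0 = 117
Wendy: 11×2 + 11×1 + 10×3 + 11×0 + 21×1 + 10×2 = 104
Hiro: 11×3 + 11×2 + 10×0 + 11×2 + 21×2 + 10×3 = 149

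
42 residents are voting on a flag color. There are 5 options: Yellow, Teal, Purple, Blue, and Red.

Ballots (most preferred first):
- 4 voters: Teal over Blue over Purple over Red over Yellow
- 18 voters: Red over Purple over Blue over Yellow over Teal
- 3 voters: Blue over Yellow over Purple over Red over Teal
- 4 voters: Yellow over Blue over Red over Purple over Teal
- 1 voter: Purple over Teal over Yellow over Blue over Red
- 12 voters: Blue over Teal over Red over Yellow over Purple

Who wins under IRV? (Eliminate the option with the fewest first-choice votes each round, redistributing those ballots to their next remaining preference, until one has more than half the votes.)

Round 1: Yellow 4, Teal 4, Purple 1, Blue 15, Red 18. Purple eliminated.
Round 2: Yellow 4, Teal 5, Blue 15, Red 18. Yellow eliminated.
Round 3: Teal 5, Blue 19, Red 18. Teal eliminated.
Round 4: Blue 24, Red 18. Blue has a majority (≥22).

Blue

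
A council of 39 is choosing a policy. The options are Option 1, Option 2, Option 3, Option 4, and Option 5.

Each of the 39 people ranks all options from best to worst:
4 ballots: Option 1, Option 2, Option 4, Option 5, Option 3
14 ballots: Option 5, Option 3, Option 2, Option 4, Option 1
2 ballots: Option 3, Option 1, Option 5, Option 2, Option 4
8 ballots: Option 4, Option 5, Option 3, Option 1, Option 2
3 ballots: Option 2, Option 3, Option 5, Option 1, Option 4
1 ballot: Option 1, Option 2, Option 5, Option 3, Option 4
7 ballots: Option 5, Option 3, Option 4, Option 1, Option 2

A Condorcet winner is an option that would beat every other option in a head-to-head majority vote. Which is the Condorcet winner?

Option 5 vs Option 1: 32–7
Option 5 vs Option 2: 31–8
Option 5 vs Option 3: 34–5
Option 5 vs Option 4: 27–12
Option 5 beats every other option.

Option 5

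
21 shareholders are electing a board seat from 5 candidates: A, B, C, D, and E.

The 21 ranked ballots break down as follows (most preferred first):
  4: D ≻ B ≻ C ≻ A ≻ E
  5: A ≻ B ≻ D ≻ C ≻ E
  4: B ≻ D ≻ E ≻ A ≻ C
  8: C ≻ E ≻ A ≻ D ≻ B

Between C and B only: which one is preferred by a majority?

C is ranked above B on 8 ballots; B above C on 13.

B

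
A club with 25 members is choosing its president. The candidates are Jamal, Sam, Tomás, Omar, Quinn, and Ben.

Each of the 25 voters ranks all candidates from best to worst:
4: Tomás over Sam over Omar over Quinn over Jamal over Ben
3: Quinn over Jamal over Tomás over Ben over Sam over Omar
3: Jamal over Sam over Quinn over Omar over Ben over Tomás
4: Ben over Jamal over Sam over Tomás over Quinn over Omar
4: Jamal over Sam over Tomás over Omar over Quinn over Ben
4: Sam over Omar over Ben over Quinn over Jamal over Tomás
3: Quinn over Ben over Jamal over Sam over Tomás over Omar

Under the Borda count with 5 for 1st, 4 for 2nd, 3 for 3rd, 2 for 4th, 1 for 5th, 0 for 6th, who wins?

Jamal: 4×1 + 3×4 + 3×5 + 4×4 + 4×5 + 4×1 + 3×3 = 80
Sam: 4×4 + 3×1 + 3×4 + 4×3 + 4×4 + 4×5 + 3×2 = 85
Tomás: 4×5 + 3×3 + 3×0 + 4×2 + 4×3 + 4×0 + 3×1 = 52
Omar: 4×3 + 3×0 + 3×2 + 4×0 + 4×2 + 4×4 + 3×0 = 42
Quinn: 4×2 + 3×5 + 3×3 + 4×1 + 4×1 + 4×2 + 3×5 = 63
Ben: 4×0 + 3×2 + 3×1 + 4×5 + 4×0 + 4×3 + 3×4 = 53

Sam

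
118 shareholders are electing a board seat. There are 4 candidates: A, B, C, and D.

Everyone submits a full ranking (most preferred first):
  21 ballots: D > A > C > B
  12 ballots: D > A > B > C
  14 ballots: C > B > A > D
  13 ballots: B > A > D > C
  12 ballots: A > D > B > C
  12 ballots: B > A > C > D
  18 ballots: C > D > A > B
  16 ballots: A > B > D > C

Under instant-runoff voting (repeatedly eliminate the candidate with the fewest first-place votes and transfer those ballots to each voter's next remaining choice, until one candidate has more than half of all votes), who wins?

A

Round 1: A 28, B 25, C 32, D 33. B eliminated.
Round 2: A 53, C 32, D 33. C eliminated.
Round 3: A 67, D 51. A has a majority (≥60).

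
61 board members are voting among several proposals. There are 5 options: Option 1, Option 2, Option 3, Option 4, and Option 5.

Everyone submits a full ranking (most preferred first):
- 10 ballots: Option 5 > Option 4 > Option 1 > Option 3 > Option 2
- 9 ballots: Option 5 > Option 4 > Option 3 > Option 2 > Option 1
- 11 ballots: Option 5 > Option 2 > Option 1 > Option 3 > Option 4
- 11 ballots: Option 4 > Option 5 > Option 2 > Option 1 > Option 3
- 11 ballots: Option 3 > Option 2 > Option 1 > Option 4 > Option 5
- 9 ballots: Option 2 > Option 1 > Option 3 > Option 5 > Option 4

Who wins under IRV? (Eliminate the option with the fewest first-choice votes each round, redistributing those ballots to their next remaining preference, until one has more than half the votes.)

Option 5

Round 1: Option 1 0, Option 2 9, Option 3 11, Option 4 11, Option 5 30. Option 1 eliminated.
Round 2: Option 2 9, Option 3 11, Option 4 11, Option 5 30. Option 2 eliminated.
Round 3: Option 3 20, Option 4 11, Option 5 30. Option 4 eliminated.
Round 4: Option 3 20, Option 5 41. Option 5 has a majority (≥31).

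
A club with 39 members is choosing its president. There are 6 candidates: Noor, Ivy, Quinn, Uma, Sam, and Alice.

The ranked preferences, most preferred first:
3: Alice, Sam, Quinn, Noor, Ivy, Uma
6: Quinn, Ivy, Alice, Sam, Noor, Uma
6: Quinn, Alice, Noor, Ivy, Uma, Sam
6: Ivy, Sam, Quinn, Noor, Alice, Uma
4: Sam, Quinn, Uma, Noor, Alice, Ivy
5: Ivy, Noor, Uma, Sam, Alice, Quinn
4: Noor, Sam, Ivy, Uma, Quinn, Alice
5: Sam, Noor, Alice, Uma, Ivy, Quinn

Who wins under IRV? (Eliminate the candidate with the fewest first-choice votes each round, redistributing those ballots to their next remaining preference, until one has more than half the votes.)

Round 1: Noor 4, Ivy 11, Quinn 12, Uma 0, Sam 9, Alice 3. Uma eliminated.
Round 2: Noor 4, Ivy 11, Quinn 12, Sam 9, Alice 3. Alice eliminated.
Round 3: Noor 4, Ivy 11, Quinn 12, Sam 12. Noor eliminated.
Round 4: Ivy 11, Quinn 12, Sam 16. Ivy eliminated.
Round 5: Quinn 12, Sam 27. Sam has a majority (≥20).

Sam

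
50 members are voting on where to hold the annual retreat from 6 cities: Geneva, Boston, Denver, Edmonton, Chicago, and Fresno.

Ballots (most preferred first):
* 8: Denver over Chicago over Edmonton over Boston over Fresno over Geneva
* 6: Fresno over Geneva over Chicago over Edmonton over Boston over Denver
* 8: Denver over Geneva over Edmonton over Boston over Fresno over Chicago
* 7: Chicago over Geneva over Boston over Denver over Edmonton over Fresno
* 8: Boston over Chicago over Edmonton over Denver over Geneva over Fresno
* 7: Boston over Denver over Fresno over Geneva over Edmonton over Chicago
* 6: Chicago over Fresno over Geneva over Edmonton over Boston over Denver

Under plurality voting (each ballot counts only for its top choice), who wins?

First-place votes: Geneva 0, Boston 15, Denver 16, Edmonton 0, Chicago 13, Fresno 6.

Denver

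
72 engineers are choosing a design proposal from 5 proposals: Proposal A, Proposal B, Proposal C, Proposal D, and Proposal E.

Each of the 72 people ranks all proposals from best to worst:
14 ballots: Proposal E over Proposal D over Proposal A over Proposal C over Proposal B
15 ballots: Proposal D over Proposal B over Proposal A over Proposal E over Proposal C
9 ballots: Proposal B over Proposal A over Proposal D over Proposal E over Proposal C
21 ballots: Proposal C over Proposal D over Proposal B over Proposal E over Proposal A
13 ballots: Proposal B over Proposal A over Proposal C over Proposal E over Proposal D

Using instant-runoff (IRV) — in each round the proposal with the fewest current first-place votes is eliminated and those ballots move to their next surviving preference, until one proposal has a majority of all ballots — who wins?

Proposal D

Round 1: Proposal A 0, Proposal B 22, Proposal C 21, Proposal D 15, Proposal E 14. Proposal A eliminated.
Round 2: Proposal B 22, Proposal C 21, Proposal D 15, Proposal E 14. Proposal E eliminated.
Round 3: Proposal B 22, Proposal C 21, Proposal D 29. Proposal C eliminated.
Round 4: Proposal B 22, Proposal D 50. Proposal D has a majority (≥37).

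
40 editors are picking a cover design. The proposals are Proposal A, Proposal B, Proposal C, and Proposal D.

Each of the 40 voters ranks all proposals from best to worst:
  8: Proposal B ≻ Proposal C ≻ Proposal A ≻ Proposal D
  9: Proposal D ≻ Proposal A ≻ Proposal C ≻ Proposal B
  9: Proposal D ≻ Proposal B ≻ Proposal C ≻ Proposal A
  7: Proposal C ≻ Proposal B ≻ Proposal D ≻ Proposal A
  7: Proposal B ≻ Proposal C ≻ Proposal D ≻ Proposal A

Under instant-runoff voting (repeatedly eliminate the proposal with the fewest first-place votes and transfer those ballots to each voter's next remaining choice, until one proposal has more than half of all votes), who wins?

Round 1: Proposal A 0, Proposal B 15, Proposal C 7, Proposal D 18. Proposal A eliminated.
Round 2: Proposal B 15, Proposal C 7, Proposal D 18. Proposal C eliminated.
Round 3: Proposal B 22, Proposal D 18. Proposal B has a majority (≥21).

Proposal B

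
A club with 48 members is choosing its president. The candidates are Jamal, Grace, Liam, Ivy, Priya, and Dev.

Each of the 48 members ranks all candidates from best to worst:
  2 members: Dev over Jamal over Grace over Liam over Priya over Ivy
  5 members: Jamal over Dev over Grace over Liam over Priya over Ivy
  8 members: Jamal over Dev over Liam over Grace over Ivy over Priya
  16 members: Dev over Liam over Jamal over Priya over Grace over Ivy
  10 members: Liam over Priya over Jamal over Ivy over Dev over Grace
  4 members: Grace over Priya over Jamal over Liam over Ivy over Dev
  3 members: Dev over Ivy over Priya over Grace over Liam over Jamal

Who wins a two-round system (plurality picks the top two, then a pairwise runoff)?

Jamal

Round 1 first-place votes: Jamal 13, Grace 4, Liam 10, Ivy 0, Priya 0, Dev 21. Dev and Jamal advance.
Runoff: Dev is ranked above Jamal on 21 ballots, Jamal above Dev on 27.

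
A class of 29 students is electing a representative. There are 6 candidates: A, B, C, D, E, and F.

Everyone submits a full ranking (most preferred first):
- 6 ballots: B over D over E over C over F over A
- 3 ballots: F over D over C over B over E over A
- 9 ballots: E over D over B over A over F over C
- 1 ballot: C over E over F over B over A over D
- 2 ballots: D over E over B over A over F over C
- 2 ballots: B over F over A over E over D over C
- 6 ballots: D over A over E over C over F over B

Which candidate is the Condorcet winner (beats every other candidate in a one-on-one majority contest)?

D vs A: 26–3
D vs B: 20–9
D vs C: 28–1
D vs E: 17–12
D vs F: 23–6
D beats every other candidate.

D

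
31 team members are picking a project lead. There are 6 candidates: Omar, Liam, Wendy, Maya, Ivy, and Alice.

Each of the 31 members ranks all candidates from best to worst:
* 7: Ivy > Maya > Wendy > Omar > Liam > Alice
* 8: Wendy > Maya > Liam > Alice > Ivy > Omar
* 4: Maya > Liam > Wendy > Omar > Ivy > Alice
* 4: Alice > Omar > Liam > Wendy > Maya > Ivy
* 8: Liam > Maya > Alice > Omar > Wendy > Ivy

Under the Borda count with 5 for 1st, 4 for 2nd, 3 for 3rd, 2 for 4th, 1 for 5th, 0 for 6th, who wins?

Omar: 7×2 + 8×0 + 4×2 + 4×4 + 8×2 = 54
Liam: 7×1 + 8×3 + 4×4 + 4×3 + 8×5 = 99
Wendy: 7×3 + 8×5 + 4×3 + 4×2 + 8×1 = 89
Maya: 7×4 + 8×4 + 4×5 + 4×1 + 8×4 = 116
Ivy: 7×5 + 8×1 + 4×1 + 4×0 + 8×0 = 47
Alice: 7×0 + 8×2 + 4×0 + 4×5 + 8×3 = 60

Maya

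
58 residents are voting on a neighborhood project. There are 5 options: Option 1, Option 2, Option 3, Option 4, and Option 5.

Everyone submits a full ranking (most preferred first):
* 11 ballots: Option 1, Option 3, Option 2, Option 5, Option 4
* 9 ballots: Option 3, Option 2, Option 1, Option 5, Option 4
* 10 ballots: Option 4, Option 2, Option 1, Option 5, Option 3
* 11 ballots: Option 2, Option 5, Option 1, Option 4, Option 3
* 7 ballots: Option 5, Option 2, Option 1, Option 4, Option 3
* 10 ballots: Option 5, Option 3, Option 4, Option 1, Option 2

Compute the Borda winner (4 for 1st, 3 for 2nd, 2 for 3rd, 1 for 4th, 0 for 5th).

Option 2

Option 1: 11×4 + 9×2 + 10×2 + 11×2 + 7×2 + 10×1 = 128
Option 2: 11×2 + 9×3 + 10×3 + 11×4 + 7×3 + 10×0 = 144
Option 3: 11×3 + 9×4 + 10×0 + 11×0 + 7×0 + 10×3 = 99
Option 4: 11×0 + 9×0 + 10×4 + 11×1 + 7×1 + 10×2 = 78
Option 5: 11×1 + 9×1 + 10×1 + 11×3 + 7×4 + 10×4 = 131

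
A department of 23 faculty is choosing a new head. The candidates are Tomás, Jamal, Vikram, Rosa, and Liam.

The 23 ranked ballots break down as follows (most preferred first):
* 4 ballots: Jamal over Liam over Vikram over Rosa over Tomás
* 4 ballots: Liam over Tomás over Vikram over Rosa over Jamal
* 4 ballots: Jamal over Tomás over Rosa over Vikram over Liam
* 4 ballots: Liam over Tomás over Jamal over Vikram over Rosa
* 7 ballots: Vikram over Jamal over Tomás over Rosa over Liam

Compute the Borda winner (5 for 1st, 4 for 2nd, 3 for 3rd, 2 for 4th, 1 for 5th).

Tomás: 4×1 + 4×4 + 4×4 + 4×4 + 7×3 = 73
Jamal: 4×5 + 4×1 + 4×5 + 4×3 + 7×4 = 84
Vikram: 4×3 + 4×3 + 4×2 + 4×2 + 7×5 = 75
Rosa: 4×2 + 4×2 + 4×3 + 4×1 + 7×2 = 46
Liam: 4×4 + 4×5 + 4×1 + 4×5 + 7×1 = 67

Jamal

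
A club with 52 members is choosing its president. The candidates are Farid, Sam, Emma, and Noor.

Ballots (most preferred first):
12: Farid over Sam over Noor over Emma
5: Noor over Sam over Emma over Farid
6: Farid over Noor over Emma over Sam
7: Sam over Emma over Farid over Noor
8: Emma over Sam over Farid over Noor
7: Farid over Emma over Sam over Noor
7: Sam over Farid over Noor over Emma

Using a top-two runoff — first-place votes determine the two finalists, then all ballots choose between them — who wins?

Sam

Round 1 first-place votes: Farid 25, Sam 14, Emma 8, Noor 5. Farid and Sam advance.
Runoff: Farid is ranked above Sam on 25 ballots, Sam above Farid on 27.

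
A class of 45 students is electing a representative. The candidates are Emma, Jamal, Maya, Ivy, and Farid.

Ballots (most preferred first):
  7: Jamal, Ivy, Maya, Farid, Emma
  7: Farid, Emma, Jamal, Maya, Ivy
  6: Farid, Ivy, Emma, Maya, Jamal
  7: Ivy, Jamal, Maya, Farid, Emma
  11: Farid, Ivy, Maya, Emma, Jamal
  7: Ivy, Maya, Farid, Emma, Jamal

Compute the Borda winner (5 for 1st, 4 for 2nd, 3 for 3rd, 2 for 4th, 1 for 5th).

Ivy

Emma: 7×1 + 7×4 + 6×3 + 7×1 + 11×2 + 7×2 = 96
Jamal: 7×5 + 7×3 + 6×1 + 7×4 + 11×1 + 7×1 = 108
Maya: 7×3 + 7×2 + 6×2 + 7×3 + 11×3 + 7×4 = 129
Ivy: 7×4 + 7×1 + 6×4 + 7×5 + 11×4 + 7×5 = 173
Farid: 7×2 + 7×5 + 6×5 + 7×2 + 11×5 + 7×3 = 169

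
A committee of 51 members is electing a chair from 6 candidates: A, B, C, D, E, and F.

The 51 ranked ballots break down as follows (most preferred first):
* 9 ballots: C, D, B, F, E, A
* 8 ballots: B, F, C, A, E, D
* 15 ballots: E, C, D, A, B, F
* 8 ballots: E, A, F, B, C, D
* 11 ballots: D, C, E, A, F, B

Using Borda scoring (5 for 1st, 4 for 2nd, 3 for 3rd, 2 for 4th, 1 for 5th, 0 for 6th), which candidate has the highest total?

C

A: 9×0 + 8×2 + 15×2 + 8×4 + 11×2 = 100
B: 9×3 + 8×5 + 15×1 + 8×2 + 11×0 = 98
C: 9×5 + 8×3 + 15×4 + 8×1 + 11×4 = 181
D: 9×4 + 8×0 + 15×3 + 8×0 + 11×5 = 136
E: 9×1 + 8×1 + 15×5 + 8×5 + 11×3 = 165
F: 9×2 + 8×4 + 15×0 + 8×3 + 11×1 = 85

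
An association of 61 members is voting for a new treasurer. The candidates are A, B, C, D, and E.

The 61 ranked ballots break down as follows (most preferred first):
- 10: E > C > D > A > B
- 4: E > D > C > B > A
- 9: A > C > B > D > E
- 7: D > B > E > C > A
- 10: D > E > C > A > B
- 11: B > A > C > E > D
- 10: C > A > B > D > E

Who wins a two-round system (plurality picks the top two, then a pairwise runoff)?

Round 1 first-place votes: A 9, B 11, C 10, D 17, E 14. D and E advance.
Runoff: D is ranked above E on 36 ballots, E above D on 25.

D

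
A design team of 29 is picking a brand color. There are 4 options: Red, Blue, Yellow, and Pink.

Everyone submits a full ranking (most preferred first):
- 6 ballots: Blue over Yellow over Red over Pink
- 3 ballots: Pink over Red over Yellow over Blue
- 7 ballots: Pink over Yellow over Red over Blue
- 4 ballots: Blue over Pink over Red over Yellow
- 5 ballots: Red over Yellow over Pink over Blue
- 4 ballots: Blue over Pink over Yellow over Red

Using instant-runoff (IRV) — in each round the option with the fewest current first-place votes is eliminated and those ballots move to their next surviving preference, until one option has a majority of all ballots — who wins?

Pink

Round 1: Red 5, Blue 14, Yellow 0, Pink 10. Yellow eliminated.
Round 2: Red 5, Blue 14, Pink 10. Red eliminated.
Round 3: Blue 14, Pink 15. Pink has a majority (≥15).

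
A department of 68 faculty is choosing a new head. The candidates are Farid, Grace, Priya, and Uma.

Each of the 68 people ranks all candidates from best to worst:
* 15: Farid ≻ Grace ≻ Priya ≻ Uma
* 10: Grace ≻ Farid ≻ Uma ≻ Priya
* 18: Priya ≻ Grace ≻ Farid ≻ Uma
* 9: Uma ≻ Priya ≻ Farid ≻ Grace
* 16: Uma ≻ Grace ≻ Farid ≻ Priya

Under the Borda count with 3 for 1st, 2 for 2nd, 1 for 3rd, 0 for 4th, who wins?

Grace

Farid: 15×3 + 10×2 + 18×1 + 9×1 + 16×1 = 108
Grace: 15×2 + 10×3 + 18×2 + 9×0 + 16×2 = 128
Priya: 15×1 + 10×0 + 18×3 + 9×2 + 16×0 = 87
Uma: 15×0 + 10×1 + 18×0 + 9×3 + 16×3 = 85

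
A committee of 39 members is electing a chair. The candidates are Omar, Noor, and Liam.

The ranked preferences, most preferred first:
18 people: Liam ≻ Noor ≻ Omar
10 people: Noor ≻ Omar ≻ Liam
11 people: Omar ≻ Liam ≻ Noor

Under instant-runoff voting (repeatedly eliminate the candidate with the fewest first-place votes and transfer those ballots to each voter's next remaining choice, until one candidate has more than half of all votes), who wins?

Round 1: Omar 11, Noor 10, Liam 18. Noor eliminated.
Round 2: Omar 21, Liam 18. Omar has a majority (≥20).

Omar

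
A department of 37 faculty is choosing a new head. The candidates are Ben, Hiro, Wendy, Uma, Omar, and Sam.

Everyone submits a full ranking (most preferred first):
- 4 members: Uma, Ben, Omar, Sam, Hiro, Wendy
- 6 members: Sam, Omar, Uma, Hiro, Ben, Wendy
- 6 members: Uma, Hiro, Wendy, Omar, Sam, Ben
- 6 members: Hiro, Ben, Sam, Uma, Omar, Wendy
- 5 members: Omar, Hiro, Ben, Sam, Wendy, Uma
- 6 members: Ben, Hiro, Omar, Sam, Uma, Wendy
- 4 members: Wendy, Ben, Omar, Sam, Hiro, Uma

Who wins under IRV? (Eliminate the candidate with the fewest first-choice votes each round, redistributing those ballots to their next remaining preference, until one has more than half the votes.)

Hiro

Round 1: Ben 6, Hiro 6, Wendy 4, Uma 10, Omar 5, Sam 6. Wendy eliminated.
Round 2: Ben 10, Hiro 6, Uma 10, Omar 5, Sam 6. Omar eliminated.
Round 3: Ben 10, Hiro 11, Uma 10, Sam 6. Sam eliminated.
Round 4: Ben 10, Hiro 11, Uma 16. Ben eliminated.
Round 5: Hiro 21, Uma 16. Hiro has a majority (≥19).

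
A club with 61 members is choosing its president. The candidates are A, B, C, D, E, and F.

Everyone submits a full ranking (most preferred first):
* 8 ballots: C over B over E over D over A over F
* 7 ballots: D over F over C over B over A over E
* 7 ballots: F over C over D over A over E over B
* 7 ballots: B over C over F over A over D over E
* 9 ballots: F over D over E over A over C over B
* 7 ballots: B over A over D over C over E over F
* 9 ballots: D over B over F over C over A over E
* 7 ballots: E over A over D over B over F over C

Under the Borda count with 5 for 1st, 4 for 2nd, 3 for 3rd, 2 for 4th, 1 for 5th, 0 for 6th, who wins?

D

A: 8×1 + 7×1 + 7×2 + 7×2 + 9×2 + 7×4 + 9×1 + 7×4 = 126
B: 8×4 + 7×2 + 7×0 + 7×5 + 9×0 + 7×5 + 9×4 + 7×2 = 166
C: 8×5 + 7×3 + 7×4 + 7×4 + 9×1 + 7×2 + 9×2 + 7×0 = 158
D: 8×2 + 7×5 + 7×3 + 7×1 + 9×4 + 7×3 + 9×5 + 7×3 = 202
E: 8×3 + 7×0 + 7×1 + 7×0 + 9×3 + 7×1 + 9×0 + 7×5 = 100
F: 8×0 + 7×4 + 7×5 + 7×3 + 9×5 + 7×0 + 9×3 + 7×1 = 163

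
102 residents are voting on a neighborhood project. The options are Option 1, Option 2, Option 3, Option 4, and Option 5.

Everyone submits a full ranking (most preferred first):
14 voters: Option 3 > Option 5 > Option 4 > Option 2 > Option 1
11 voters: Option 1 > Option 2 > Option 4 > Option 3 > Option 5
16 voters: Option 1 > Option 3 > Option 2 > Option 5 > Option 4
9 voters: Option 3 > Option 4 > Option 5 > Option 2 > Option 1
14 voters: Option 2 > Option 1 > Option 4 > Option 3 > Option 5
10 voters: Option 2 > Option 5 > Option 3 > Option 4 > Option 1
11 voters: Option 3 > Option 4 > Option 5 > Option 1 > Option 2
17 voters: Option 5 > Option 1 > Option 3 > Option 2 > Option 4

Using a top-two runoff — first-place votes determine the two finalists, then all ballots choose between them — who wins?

Option 1

Round 1 first-place votes: Option 1 27, Option 2 24, Option 3 34, Option 4 0, Option 5 17. Option 3 and Option 1 advance.
Runoff: Option 3 is ranked above Option 1 on 44 ballots, Option 1 above Option 3 on 58.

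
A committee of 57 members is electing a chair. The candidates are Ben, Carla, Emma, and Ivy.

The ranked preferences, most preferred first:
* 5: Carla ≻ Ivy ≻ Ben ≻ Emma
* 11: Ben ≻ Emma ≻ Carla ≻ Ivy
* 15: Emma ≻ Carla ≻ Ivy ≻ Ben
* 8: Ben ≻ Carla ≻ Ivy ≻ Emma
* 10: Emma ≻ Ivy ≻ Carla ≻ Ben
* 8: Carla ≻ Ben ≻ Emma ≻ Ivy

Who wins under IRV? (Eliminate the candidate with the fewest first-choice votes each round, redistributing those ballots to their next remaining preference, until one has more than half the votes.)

Round 1: Ben 19, Carla 13, Emma 25, Ivy 0. Ivy eliminated.
Round 2: Ben 19, Carla 13, Emma 25. Carla eliminated.
Round 3: Ben 32, Emma 25. Ben has a majority (≥29).

Ben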